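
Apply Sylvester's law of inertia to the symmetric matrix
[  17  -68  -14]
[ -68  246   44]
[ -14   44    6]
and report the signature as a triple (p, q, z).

step 0: pivot 17 → sign +
step 1: pivot -26 → sign −
step 2: pivot 2/221 → sign +
signature = (2, 1, 0)

Answer: (2, 1, 0)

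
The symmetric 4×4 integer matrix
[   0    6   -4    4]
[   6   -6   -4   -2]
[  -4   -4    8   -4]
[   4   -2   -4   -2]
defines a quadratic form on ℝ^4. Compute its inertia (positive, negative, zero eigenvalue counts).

step 0: pivot -6 → sign −
step 1: pivot 6 → sign +
step 2: pivot -2 → sign −
step 3: row/col 3 already zero → sign 0
signature = (1, 2, 1)

Answer: (1, 2, 1)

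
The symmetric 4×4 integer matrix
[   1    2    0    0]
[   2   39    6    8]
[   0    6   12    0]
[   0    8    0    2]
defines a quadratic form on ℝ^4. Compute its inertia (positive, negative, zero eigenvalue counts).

Answer: (3, 0, 1)

Derivation:
step 0: pivot 1 → sign +
step 1: pivot 35 → sign +
step 2: pivot 384/35 → sign +
step 3: row/col 3 already zero → sign 0
signature = (3, 0, 1)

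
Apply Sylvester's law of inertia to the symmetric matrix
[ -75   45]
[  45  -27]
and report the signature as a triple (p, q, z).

step 0: pivot -75 → sign −
step 1: row/col 1 already zero → sign 0
signature = (0, 1, 1)

Answer: (0, 1, 1)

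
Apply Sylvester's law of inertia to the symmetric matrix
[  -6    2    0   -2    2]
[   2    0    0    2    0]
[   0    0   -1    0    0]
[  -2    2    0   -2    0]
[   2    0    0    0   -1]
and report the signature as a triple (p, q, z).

step 0: pivot -6 → sign −
step 1: pivot 2/3 → sign +
step 2: pivot -1 → sign −
step 3: pivot -4 → sign −
step 4: row/col 4 already zero → sign 0
signature = (1, 3, 1)

Answer: (1, 3, 1)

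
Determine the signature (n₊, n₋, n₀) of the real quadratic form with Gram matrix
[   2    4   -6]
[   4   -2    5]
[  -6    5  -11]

step 0: pivot 2 → sign +
step 1: pivot -10 → sign −
step 2: pivot -1/10 → sign −
signature = (1, 2, 0)

Answer: (1, 2, 0)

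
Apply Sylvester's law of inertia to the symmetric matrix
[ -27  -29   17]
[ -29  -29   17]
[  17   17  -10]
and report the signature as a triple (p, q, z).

step 0: pivot -27 → sign −
step 1: pivot 58/27 → sign +
step 2: pivot -1/29 → sign −
signature = (1, 2, 0)

Answer: (1, 2, 0)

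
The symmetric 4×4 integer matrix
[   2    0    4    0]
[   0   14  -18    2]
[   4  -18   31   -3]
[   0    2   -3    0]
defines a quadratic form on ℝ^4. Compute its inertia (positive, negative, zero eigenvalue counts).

step 0: pivot 2 → sign +
step 1: pivot 14 → sign +
step 2: pivot -1/7 → sign −
step 3: pivot 1 → sign +
signature = (3, 1, 0)

Answer: (3, 1, 0)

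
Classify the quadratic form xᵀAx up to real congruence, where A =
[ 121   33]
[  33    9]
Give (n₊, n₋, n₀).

step 0: pivot 121 → sign +
step 1: row/col 1 already zero → sign 0
signature = (1, 0, 1)

Answer: (1, 0, 1)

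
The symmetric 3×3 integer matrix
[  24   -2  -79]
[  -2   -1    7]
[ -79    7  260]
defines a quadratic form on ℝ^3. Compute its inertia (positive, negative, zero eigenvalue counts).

Answer: (2, 1, 0)

Derivation:
step 0: pivot 24 → sign +
step 1: pivot -7/6 → sign −
step 2: pivot 3/28 → sign +
signature = (2, 1, 0)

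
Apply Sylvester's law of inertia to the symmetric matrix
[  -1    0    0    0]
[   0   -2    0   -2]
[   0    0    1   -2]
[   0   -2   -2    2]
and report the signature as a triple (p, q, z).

Answer: (1, 2, 1)

Derivation:
step 0: pivot -1 → sign −
step 1: pivot -2 → sign −
step 2: pivot 1 → sign +
step 3: row/col 3 already zero → sign 0
signature = (1, 2, 1)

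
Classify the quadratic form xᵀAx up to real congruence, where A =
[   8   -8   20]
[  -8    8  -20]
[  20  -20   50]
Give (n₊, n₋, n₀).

step 0: pivot 8 → sign +
step 1: row/col 1 already zero → sign 0
step 2: row/col 2 already zero → sign 0
signature = (1, 0, 2)

Answer: (1, 0, 2)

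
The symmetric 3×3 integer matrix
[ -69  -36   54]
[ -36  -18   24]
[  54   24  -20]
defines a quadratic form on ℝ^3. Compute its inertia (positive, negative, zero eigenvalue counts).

step 0: pivot -69 → sign −
step 1: pivot 18/23 → sign +
step 2: row/col 2 already zero → sign 0
signature = (1, 1, 1)

Answer: (1, 1, 1)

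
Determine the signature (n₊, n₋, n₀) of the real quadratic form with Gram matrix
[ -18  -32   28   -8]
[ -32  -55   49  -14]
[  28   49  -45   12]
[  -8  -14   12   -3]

step 0: pivot -18 → sign −
step 1: pivot 17/9 → sign +
step 2: pivot -30/17 → sign −
step 3: pivot 3/5 → sign +
signature = (2, 2, 0)

Answer: (2, 2, 0)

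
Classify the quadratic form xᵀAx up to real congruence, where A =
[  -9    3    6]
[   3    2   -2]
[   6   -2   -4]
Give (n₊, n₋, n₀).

Answer: (1, 1, 1)

Derivation:
step 0: pivot -9 → sign −
step 1: pivot 3 → sign +
step 2: row/col 2 already zero → sign 0
signature = (1, 1, 1)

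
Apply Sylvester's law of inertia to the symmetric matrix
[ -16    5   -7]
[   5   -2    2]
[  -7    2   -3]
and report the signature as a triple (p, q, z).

step 0: pivot -16 → sign −
step 1: pivot -7/16 → sign −
step 2: pivot 1/7 → sign +
signature = (1, 2, 0)

Answer: (1, 2, 0)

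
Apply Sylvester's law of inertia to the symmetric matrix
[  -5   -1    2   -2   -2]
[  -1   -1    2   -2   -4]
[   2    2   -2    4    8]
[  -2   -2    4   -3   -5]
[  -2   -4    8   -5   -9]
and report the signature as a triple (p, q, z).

Answer: (2, 3, 0)

Derivation:
step 0: pivot -5 → sign −
step 1: pivot -4/5 → sign −
step 2: pivot 2 → sign +
step 3: pivot 1 → sign +
step 4: pivot -1 → sign −
signature = (2, 3, 0)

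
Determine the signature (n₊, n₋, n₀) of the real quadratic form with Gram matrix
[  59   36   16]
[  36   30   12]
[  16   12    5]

step 0: pivot 59 → sign +
step 1: pivot 474/59 → sign +
step 2: pivot 3/79 → sign +
signature = (3, 0, 0)

Answer: (3, 0, 0)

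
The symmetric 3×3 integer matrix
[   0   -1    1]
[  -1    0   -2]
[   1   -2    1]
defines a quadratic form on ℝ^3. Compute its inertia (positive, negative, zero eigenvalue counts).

Answer: (1, 2, 0)

Derivation:
step 0: pivot -2 → sign −
step 1: pivot 1/2 → sign +
step 2: pivot -3 → sign −
signature = (1, 2, 0)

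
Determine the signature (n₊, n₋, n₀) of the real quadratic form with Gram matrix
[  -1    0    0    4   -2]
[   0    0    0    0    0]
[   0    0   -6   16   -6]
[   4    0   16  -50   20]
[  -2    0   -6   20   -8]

Answer: (2, 2, 1)

Derivation:
step 0: pivot -1 → sign −
step 1: pivot -6 → sign −
step 2: pivot 26/3 → sign +
step 3: pivot 2/13 → sign +
step 4: row/col 4 already zero → sign 0
signature = (2, 2, 1)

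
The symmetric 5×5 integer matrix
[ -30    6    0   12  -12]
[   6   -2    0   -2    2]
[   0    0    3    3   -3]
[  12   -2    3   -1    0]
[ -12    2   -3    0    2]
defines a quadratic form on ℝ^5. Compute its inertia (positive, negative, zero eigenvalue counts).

Answer: (2, 2, 1)

Derivation:
step 0: pivot -30 → sign −
step 1: pivot -4/5 → sign −
step 2: pivot 3 → sign +
step 3: pivot 1 → sign +
step 4: row/col 4 already zero → sign 0
signature = (2, 2, 1)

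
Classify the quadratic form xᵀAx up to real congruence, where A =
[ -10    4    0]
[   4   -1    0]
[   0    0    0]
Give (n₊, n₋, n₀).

step 0: pivot -10 → sign −
step 1: pivot 3/5 → sign +
step 2: row/col 2 already zero → sign 0
signature = (1, 1, 1)

Answer: (1, 1, 1)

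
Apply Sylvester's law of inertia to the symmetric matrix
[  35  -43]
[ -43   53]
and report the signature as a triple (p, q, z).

Answer: (2, 0, 0)

Derivation:
step 0: pivot 35 → sign +
step 1: pivot 6/35 → sign +
signature = (2, 0, 0)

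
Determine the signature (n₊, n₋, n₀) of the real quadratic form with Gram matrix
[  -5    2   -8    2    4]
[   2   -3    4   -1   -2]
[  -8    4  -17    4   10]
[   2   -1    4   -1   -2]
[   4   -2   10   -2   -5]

step 0: pivot -5 → sign −
step 1: pivot -11/5 → sign −
step 2: pivot -43/11 → sign −
step 3: pivot -2/43 → sign −
step 4: pivot 3 → sign +
signature = (1, 4, 0)

Answer: (1, 4, 0)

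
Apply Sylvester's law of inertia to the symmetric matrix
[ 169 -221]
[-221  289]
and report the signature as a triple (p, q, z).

step 0: pivot 169 → sign +
step 1: row/col 1 already zero → sign 0
signature = (1, 0, 1)

Answer: (1, 0, 1)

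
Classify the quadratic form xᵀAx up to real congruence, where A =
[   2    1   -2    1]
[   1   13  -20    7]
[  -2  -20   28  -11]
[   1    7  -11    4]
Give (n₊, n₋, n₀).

Answer: (3, 1, 0)

Derivation:
step 0: pivot 2 → sign +
step 1: pivot 25/2 → sign +
step 2: pivot -72/25 → sign −
step 3: pivot 1/8 → sign +
signature = (3, 1, 0)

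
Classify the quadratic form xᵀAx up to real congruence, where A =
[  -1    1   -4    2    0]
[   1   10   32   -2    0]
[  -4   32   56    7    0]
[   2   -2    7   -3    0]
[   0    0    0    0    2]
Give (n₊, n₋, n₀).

Answer: (3, 2, 0)

Derivation:
step 0: pivot -1 → sign −
step 1: pivot 11 → sign +
step 2: pivot 8/11 → sign +
step 3: pivot -3/8 → sign −
step 4: pivot 2 → sign +
signature = (3, 2, 0)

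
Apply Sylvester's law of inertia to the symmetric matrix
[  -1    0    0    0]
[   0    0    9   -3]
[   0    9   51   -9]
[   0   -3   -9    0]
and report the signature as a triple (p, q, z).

step 0: pivot -1 → sign −
step 1: pivot 51 → sign +
step 2: pivot -27/17 → sign −
step 3: pivot -1/3 → sign −
signature = (1, 3, 0)

Answer: (1, 3, 0)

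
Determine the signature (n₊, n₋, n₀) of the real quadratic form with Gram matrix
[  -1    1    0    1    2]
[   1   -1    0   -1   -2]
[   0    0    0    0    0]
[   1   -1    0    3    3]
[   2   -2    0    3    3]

step 0: pivot -1 → sign −
step 1: pivot 4 → sign +
step 2: pivot 3/4 → sign +
step 3: row/col 3 already zero → sign 0
step 4: row/col 4 already zero → sign 0
signature = (2, 1, 2)

Answer: (2, 1, 2)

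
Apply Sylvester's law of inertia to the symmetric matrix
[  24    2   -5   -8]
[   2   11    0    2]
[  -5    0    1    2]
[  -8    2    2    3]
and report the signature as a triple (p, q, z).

Answer: (3, 1, 0)

Derivation:
step 0: pivot 24 → sign +
step 1: pivot 65/6 → sign +
step 2: pivot -3/52 → sign −
step 3: pivot 3/5 → sign +
signature = (3, 1, 0)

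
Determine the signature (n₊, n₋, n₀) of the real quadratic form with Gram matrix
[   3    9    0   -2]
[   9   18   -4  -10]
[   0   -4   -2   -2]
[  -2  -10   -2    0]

step 0: pivot 3 → sign +
step 1: pivot -9 → sign −
step 2: pivot -2/9 → sign −
step 3: pivot 2/3 → sign +
signature = (2, 2, 0)

Answer: (2, 2, 0)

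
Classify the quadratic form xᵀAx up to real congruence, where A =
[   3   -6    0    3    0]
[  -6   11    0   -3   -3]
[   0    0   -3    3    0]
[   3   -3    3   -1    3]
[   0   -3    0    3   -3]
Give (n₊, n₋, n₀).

Answer: (3, 2, 0)

Derivation:
step 0: pivot 3 → sign +
step 1: pivot -1 → sign −
step 2: pivot -3 → sign −
step 3: pivot 8 → sign +
step 4: pivot 3/2 → sign +
signature = (3, 2, 0)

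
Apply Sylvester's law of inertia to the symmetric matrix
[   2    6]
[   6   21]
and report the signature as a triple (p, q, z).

step 0: pivot 2 → sign +
step 1: pivot 3 → sign +
signature = (2, 0, 0)

Answer: (2, 0, 0)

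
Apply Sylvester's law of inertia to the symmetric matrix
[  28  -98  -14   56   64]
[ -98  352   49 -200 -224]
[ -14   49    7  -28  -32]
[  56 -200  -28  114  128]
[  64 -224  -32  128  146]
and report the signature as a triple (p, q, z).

step 0: pivot 28 → sign +
step 1: pivot 9 → sign +
step 2: pivot 2/9 → sign +
step 3: pivot -2/7 → sign −
step 4: row/col 4 already zero → sign 0
signature = (3, 1, 1)

Answer: (3, 1, 1)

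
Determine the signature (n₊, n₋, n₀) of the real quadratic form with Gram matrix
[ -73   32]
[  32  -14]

step 0: pivot -73 → sign −
step 1: pivot 2/73 → sign +
signature = (1, 1, 0)

Answer: (1, 1, 0)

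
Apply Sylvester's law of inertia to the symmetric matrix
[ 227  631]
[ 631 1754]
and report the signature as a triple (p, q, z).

step 0: pivot 227 → sign +
step 1: pivot -3/227 → sign −
signature = (1, 1, 0)

Answer: (1, 1, 0)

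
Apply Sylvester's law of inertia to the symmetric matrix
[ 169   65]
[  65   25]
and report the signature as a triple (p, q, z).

Answer: (1, 0, 1)

Derivation:
step 0: pivot 169 → sign +
step 1: row/col 1 already zero → sign 0
signature = (1, 0, 1)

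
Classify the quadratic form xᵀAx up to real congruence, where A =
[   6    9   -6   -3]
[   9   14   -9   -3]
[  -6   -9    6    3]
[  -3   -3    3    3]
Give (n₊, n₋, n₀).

Answer: (2, 1, 1)

Derivation:
step 0: pivot 6 → sign +
step 1: pivot 1/2 → sign +
step 2: pivot -3 → sign −
step 3: row/col 3 already zero → sign 0
signature = (2, 1, 1)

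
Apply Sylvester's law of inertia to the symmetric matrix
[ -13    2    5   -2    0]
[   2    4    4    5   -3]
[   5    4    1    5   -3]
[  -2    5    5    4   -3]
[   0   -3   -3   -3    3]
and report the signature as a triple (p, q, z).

Answer: (2, 3, 0)

Derivation:
step 0: pivot -13 → sign −
step 1: pivot 56/13 → sign +
step 2: pivot -33/14 → sign −
step 3: pivot -9/22 → sign −
step 4: pivot 1 → sign +
signature = (2, 3, 0)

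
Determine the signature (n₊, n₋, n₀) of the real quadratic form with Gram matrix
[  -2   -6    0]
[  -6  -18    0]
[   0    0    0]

step 0: pivot -2 → sign −
step 1: row/col 1 already zero → sign 0
step 2: row/col 2 already zero → sign 0
signature = (0, 1, 2)

Answer: (0, 1, 2)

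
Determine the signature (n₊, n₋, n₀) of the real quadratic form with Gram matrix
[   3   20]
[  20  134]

step 0: pivot 3 → sign +
step 1: pivot 2/3 → sign +
signature = (2, 0, 0)

Answer: (2, 0, 0)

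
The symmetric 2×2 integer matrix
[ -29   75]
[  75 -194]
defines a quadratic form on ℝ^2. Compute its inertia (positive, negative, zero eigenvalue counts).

step 0: pivot -29 → sign −
step 1: pivot -1/29 → sign −
signature = (0, 2, 0)

Answer: (0, 2, 0)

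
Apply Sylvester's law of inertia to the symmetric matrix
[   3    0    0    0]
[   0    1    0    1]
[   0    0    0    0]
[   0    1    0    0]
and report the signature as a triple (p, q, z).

step 0: pivot 3 → sign +
step 1: pivot 1 → sign +
step 2: pivot -1 → sign −
step 3: row/col 3 already zero → sign 0
signature = (2, 1, 1)

Answer: (2, 1, 1)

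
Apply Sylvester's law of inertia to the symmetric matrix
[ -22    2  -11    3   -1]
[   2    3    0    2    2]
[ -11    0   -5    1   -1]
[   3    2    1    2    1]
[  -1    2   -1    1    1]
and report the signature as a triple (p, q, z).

step 0: pivot -22 → sign −
step 1: pivot 35/11 → sign +
step 2: pivot 13/70 → sign +
step 3: pivot 7/13 → sign +
step 4: pivot -6/7 → sign −
signature = (3, 2, 0)

Answer: (3, 2, 0)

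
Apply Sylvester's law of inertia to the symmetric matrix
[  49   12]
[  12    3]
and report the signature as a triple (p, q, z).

step 0: pivot 49 → sign +
step 1: pivot 3/49 → sign +
signature = (2, 0, 0)

Answer: (2, 0, 0)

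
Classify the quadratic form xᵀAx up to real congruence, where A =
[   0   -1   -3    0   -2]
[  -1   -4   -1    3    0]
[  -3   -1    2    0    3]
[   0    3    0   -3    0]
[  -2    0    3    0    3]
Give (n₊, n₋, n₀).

step 0: pivot -4 → sign −
step 1: pivot 1/4 → sign +
step 2: pivot -28 → sign −
step 3: pivot -3/28 → sign −
step 4: row/col 4 already zero → sign 0
signature = (1, 3, 1)

Answer: (1, 3, 1)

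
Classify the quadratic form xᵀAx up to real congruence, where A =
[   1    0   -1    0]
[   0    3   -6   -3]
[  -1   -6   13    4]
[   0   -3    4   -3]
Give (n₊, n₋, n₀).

step 0: pivot 1 → sign +
step 1: pivot 3 → sign +
step 2: pivot -6 → sign −
step 3: pivot 2/3 → sign +
signature = (3, 1, 0)

Answer: (3, 1, 0)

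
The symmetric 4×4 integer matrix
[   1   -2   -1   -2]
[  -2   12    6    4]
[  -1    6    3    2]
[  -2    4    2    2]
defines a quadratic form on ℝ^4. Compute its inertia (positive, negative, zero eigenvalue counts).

Answer: (2, 1, 1)

Derivation:
step 0: pivot 1 → sign +
step 1: pivot 8 → sign +
step 2: pivot -2 → sign −
step 3: row/col 3 already zero → sign 0
signature = (2, 1, 1)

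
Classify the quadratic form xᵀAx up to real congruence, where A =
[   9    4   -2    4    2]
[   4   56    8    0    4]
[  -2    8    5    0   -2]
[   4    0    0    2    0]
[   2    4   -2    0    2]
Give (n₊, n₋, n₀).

step 0: pivot 9 → sign +
step 1: pivot 488/9 → sign +
step 2: pivot 189/61 → sign +
step 3: pivot -2/7 → sign −
step 4: row/col 4 already zero → sign 0
signature = (3, 1, 1)

Answer: (3, 1, 1)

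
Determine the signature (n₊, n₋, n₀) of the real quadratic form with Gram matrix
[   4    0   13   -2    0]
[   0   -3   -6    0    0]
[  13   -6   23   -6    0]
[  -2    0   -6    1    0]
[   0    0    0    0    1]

step 0: pivot 4 → sign +
step 1: pivot -3 → sign −
step 2: pivot -29/4 → sign −
step 3: pivot 1/29 → sign +
step 4: pivot 1 → sign +
signature = (3, 2, 0)

Answer: (3, 2, 0)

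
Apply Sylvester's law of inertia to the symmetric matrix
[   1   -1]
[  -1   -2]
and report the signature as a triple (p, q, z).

Answer: (1, 1, 0)

Derivation:
step 0: pivot 1 → sign +
step 1: pivot -3 → sign −
signature = (1, 1, 0)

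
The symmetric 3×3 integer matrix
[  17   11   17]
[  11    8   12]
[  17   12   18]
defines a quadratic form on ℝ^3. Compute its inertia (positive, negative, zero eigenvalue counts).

Answer: (2, 1, 0)

Derivation:
step 0: pivot 17 → sign +
step 1: pivot 15/17 → sign +
step 2: pivot -2/15 → sign −
signature = (2, 1, 0)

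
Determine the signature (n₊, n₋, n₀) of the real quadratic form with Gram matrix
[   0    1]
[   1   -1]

step 0: pivot -1 → sign −
step 1: pivot 1 → sign +
signature = (1, 1, 0)

Answer: (1, 1, 0)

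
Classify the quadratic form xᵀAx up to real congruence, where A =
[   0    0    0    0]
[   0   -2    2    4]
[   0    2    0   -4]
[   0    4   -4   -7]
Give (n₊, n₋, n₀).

step 0: pivot -2 → sign −
step 1: pivot 2 → sign +
step 2: pivot 1 → sign +
step 3: row/col 3 already zero → sign 0
signature = (2, 1, 1)

Answer: (2, 1, 1)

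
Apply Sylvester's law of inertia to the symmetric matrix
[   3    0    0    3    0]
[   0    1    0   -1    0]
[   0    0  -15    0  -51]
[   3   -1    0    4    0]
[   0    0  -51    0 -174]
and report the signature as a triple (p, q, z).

step 0: pivot 3 → sign +
step 1: pivot 1 → sign +
step 2: pivot -15 → sign −
step 3: pivot -3/5 → sign −
step 4: row/col 4 already zero → sign 0
signature = (2, 2, 1)

Answer: (2, 2, 1)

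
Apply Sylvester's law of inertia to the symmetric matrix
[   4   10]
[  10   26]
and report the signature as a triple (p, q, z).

Answer: (2, 0, 0)

Derivation:
step 0: pivot 4 → sign +
step 1: pivot 1 → sign +
signature = (2, 0, 0)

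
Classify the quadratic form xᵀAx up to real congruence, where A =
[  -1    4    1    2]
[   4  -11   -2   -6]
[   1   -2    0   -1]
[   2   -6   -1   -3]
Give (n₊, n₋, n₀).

step 0: pivot -1 → sign −
step 1: pivot 5 → sign +
step 2: pivot 1/5 → sign +
step 3: row/col 3 already zero → sign 0
signature = (2, 1, 1)

Answer: (2, 1, 1)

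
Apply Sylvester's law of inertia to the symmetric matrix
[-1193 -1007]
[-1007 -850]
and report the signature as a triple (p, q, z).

Answer: (0, 2, 0)

Derivation:
step 0: pivot -1193 → sign −
step 1: pivot -1/1193 → sign −
signature = (0, 2, 0)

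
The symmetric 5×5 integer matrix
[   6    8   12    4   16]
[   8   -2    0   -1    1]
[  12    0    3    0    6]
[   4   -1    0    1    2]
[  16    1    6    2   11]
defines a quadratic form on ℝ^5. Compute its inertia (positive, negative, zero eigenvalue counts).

step 0: pivot 6 → sign +
step 1: pivot -38/3 → sign −
step 2: pivot -15/19 → sign −
step 3: pivot 3/2 → sign +
step 4: pivot -2/5 → sign −
signature = (2, 3, 0)

Answer: (2, 3, 0)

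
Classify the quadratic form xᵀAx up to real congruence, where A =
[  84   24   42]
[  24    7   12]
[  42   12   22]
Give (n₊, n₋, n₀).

Answer: (3, 0, 0)

Derivation:
step 0: pivot 84 → sign +
step 1: pivot 1/7 → sign +
step 2: pivot 1 → sign +
signature = (3, 0, 0)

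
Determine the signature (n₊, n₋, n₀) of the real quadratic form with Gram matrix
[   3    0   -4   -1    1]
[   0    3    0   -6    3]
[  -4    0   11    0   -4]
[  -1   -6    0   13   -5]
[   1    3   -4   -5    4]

Answer: (4, 1, 0)

Derivation:
step 0: pivot 3 → sign +
step 1: pivot 3 → sign +
step 2: pivot 17/3 → sign +
step 3: pivot 6/17 → sign +
step 4: pivot -2 → sign −
signature = (4, 1, 0)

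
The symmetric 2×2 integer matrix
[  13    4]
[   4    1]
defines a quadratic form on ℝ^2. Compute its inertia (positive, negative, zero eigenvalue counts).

Answer: (1, 1, 0)

Derivation:
step 0: pivot 13 → sign +
step 1: pivot -3/13 → sign −
signature = (1, 1, 0)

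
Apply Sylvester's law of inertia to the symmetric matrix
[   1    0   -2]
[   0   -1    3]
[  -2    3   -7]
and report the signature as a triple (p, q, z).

Answer: (1, 2, 0)

Derivation:
step 0: pivot 1 → sign +
step 1: pivot -1 → sign −
step 2: pivot -2 → sign −
signature = (1, 2, 0)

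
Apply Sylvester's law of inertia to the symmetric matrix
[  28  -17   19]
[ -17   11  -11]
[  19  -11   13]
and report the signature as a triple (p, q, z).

step 0: pivot 28 → sign +
step 1: pivot 19/28 → sign +
step 2: pivot -6/19 → sign −
signature = (2, 1, 0)

Answer: (2, 1, 0)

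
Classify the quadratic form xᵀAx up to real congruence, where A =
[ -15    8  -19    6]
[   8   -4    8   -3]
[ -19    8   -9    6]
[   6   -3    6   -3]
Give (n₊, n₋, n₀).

Answer: (1, 3, 0)

Derivation:
step 0: pivot -15 → sign −
step 1: pivot 4/15 → sign +
step 2: pivot -2 → sign −
step 3: pivot -3/4 → sign −
signature = (1, 3, 0)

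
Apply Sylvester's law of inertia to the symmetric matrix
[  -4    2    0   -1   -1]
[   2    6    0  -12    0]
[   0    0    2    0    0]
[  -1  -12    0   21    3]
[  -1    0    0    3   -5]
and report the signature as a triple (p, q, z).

step 0: pivot -4 → sign −
step 1: pivot 7 → sign +
step 2: pivot 2 → sign +
step 3: pivot -15/14 → sign −
step 4: pivot 2/5 → sign +
signature = (3, 2, 0)

Answer: (3, 2, 0)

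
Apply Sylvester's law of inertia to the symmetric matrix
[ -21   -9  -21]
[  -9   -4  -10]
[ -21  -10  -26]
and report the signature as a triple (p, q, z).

Answer: (1, 2, 0)

Derivation:
step 0: pivot -21 → sign −
step 1: pivot -1/7 → sign −
step 2: pivot 2 → sign +
signature = (1, 2, 0)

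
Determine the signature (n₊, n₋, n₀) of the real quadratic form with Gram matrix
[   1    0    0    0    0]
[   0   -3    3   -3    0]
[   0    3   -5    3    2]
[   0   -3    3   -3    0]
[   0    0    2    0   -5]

step 0: pivot 1 → sign +
step 1: pivot -3 → sign −
step 2: pivot -2 → sign −
step 3: pivot -3 → sign −
step 4: row/col 4 already zero → sign 0
signature = (1, 3, 1)

Answer: (1, 3, 1)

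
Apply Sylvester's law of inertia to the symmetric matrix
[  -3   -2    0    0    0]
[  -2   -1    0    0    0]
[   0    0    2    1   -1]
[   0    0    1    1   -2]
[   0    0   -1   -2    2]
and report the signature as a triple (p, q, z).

Answer: (3, 2, 0)

Derivation:
step 0: pivot -3 → sign −
step 1: pivot 1/3 → sign +
step 2: pivot 2 → sign +
step 3: pivot 1/2 → sign +
step 4: pivot -3 → sign −
signature = (3, 2, 0)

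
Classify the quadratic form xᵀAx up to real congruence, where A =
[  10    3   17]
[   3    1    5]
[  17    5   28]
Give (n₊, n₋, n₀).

step 0: pivot 10 → sign +
step 1: pivot 1/10 → sign +
step 2: pivot -1 → sign −
signature = (2, 1, 0)

Answer: (2, 1, 0)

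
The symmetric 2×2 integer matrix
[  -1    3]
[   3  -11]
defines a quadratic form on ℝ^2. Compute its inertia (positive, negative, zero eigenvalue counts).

step 0: pivot -1 → sign −
step 1: pivot -2 → sign −
signature = (0, 2, 0)

Answer: (0, 2, 0)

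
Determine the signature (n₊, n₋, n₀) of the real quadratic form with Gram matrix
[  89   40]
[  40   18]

step 0: pivot 89 → sign +
step 1: pivot 2/89 → sign +
signature = (2, 0, 0)

Answer: (2, 0, 0)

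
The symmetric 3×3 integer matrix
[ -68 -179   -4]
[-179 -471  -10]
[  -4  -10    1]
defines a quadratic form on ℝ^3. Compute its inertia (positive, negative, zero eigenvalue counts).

step 0: pivot -68 → sign −
step 1: pivot 13/68 → sign +
step 2: pivot -3/13 → sign −
signature = (1, 2, 0)

Answer: (1, 2, 0)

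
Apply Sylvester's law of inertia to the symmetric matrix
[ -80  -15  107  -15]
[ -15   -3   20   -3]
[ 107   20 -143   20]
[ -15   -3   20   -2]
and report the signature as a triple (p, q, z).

Answer: (2, 2, 0)

Derivation:
step 0: pivot -80 → sign −
step 1: pivot -3/16 → sign −
step 2: pivot 2/15 → sign +
step 3: pivot 1 → sign +
signature = (2, 2, 0)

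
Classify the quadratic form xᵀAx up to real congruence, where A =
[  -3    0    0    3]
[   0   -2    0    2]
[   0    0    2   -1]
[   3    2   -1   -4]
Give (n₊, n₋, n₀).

step 0: pivot -3 → sign −
step 1: pivot -2 → sign −
step 2: pivot 2 → sign +
step 3: pivot 1/2 → sign +
signature = (2, 2, 0)

Answer: (2, 2, 0)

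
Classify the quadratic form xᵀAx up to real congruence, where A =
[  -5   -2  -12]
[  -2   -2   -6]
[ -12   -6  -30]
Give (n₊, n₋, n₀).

step 0: pivot -5 → sign −
step 1: pivot -6/5 → sign −
step 2: row/col 2 already zero → sign 0
signature = (0, 2, 1)

Answer: (0, 2, 1)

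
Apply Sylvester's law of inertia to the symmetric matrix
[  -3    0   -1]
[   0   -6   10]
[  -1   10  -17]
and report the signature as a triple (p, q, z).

step 0: pivot -3 → sign −
step 1: pivot -6 → sign −
step 2: row/col 2 already zero → sign 0
signature = (0, 2, 1)

Answer: (0, 2, 1)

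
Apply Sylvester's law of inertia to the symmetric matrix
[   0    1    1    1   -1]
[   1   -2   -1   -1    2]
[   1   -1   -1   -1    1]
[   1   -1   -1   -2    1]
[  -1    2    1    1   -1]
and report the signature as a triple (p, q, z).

Answer: (2, 3, 0)

Derivation:
step 0: pivot -2 → sign −
step 1: pivot 1/2 → sign +
step 2: pivot -1 → sign −
step 3: pivot -1 → sign −
step 4: pivot 1 → sign +
signature = (2, 3, 0)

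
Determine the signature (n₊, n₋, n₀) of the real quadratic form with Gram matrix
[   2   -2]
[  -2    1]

Answer: (1, 1, 0)

Derivation:
step 0: pivot 2 → sign +
step 1: pivot -1 → sign −
signature = (1, 1, 0)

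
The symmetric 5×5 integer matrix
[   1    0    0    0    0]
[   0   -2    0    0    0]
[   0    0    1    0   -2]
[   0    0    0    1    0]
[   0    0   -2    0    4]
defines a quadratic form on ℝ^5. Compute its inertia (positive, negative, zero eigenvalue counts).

Answer: (3, 1, 1)

Derivation:
step 0: pivot 1 → sign +
step 1: pivot -2 → sign −
step 2: pivot 1 → sign +
step 3: pivot 1 → sign +
step 4: row/col 4 already zero → sign 0
signature = (3, 1, 1)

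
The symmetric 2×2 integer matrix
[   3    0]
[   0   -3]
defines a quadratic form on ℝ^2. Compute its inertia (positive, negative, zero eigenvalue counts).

Answer: (1, 1, 0)

Derivation:
step 0: pivot 3 → sign +
step 1: pivot -3 → sign −
signature = (1, 1, 0)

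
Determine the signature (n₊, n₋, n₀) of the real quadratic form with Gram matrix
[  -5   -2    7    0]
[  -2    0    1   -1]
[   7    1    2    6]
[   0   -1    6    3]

Answer: (2, 2, 0)

Derivation:
step 0: pivot -5 → sign −
step 1: pivot 4/5 → sign +
step 2: pivot 31/4 → sign +
step 3: pivot -2/31 → sign −
signature = (2, 2, 0)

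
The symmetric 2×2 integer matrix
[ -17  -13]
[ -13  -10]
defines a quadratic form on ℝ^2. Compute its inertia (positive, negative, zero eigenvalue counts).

Answer: (0, 2, 0)

Derivation:
step 0: pivot -17 → sign −
step 1: pivot -1/17 → sign −
signature = (0, 2, 0)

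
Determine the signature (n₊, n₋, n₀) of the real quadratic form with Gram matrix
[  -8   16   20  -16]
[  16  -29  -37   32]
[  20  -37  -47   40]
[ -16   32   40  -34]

step 0: pivot -8 → sign −
step 1: pivot 3 → sign +
step 2: pivot -2 → sign −
step 3: row/col 3 already zero → sign 0
signature = (1, 2, 1)

Answer: (1, 2, 1)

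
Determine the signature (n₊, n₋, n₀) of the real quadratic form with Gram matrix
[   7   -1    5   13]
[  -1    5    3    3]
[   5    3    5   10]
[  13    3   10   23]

step 0: pivot 7 → sign +
step 1: pivot 34/7 → sign +
step 2: pivot -24/17 → sign −
step 3: pivot 3/8 → sign +
signature = (3, 1, 0)

Answer: (3, 1, 0)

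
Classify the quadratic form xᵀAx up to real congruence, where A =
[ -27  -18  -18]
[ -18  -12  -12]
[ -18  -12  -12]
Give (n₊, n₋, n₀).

Answer: (0, 1, 2)

Derivation:
step 0: pivot -27 → sign −
step 1: row/col 1 already zero → sign 0
step 2: row/col 2 already zero → sign 0
signature = (0, 1, 2)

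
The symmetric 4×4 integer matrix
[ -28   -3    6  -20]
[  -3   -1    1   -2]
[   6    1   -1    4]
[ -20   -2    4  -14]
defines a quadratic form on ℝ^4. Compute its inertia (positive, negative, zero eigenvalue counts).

Answer: (2, 2, 0)

Derivation:
step 0: pivot -28 → sign −
step 1: pivot -19/28 → sign −
step 2: pivot 9/19 → sign +
step 3: pivot 2/9 → sign +
signature = (2, 2, 0)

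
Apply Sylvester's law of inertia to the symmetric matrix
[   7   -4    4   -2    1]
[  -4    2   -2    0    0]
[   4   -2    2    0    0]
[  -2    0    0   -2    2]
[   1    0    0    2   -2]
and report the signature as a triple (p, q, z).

step 0: pivot 7 → sign +
step 1: pivot -2/7 → sign −
step 2: pivot 2 → sign +
step 3: pivot -1 → sign −
step 4: row/col 4 already zero → sign 0
signature = (2, 2, 1)

Answer: (2, 2, 1)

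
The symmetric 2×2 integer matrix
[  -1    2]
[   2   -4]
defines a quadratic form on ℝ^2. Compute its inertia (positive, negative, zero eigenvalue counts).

step 0: pivot -1 → sign −
step 1: row/col 1 already zero → sign 0
signature = (0, 1, 1)

Answer: (0, 1, 1)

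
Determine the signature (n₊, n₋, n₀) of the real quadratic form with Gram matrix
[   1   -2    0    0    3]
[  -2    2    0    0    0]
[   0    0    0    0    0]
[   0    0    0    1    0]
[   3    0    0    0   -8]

Answer: (3, 1, 1)

Derivation:
step 0: pivot 1 → sign +
step 1: pivot -2 → sign −
step 2: pivot 1 → sign +
step 3: pivot 1 → sign +
step 4: row/col 4 already zero → sign 0
signature = (3, 1, 1)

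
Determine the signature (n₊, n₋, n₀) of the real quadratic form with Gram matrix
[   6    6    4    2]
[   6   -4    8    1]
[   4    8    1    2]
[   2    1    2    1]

Answer: (2, 2, 0)

Derivation:
step 0: pivot 6 → sign +
step 1: pivot -10 → sign −
step 2: pivot -1/15 → sign −
step 3: pivot 3/2 → sign +
signature = (2, 2, 0)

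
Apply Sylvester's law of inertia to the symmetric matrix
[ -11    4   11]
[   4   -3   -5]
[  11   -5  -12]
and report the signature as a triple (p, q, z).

step 0: pivot -11 → sign −
step 1: pivot -17/11 → sign −
step 2: pivot -6/17 → sign −
signature = (0, 3, 0)

Answer: (0, 3, 0)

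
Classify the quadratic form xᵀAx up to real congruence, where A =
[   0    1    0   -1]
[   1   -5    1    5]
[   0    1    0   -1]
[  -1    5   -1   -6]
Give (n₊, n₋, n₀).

step 0: pivot -5 → sign −
step 1: pivot 1/5 → sign +
step 2: pivot -1 → sign −
step 3: row/col 3 already zero → sign 0
signature = (1, 2, 1)

Answer: (1, 2, 1)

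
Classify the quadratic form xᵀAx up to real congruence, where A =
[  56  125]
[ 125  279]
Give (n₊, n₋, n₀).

Answer: (1, 1, 0)

Derivation:
step 0: pivot 56 → sign +
step 1: pivot -1/56 → sign −
signature = (1, 1, 0)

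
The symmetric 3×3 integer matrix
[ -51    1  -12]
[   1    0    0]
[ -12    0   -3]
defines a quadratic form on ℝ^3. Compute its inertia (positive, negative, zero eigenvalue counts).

step 0: pivot -51 → sign −
step 1: pivot 1/51 → sign +
step 2: pivot -3 → sign −
signature = (1, 2, 0)

Answer: (1, 2, 0)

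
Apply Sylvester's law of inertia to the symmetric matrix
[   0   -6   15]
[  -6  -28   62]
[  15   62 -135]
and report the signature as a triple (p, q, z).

Answer: (1, 1, 1)

Derivation:
step 0: pivot -28 → sign −
step 1: pivot 9/7 → sign +
step 2: row/col 2 already zero → sign 0
signature = (1, 1, 1)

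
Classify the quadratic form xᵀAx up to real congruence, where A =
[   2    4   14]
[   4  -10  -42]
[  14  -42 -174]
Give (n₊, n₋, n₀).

step 0: pivot 2 → sign +
step 1: pivot -18 → sign −
step 2: pivot 2/9 → sign +
signature = (2, 1, 0)

Answer: (2, 1, 0)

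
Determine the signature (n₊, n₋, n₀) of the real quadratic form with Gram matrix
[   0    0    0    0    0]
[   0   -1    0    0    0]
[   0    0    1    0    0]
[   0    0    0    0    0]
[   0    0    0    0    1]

step 0: pivot -1 → sign −
step 1: pivot 1 → sign +
step 2: pivot 1 → sign +
step 3: row/col 3 already zero → sign 0
step 4: row/col 4 already zero → sign 0
signature = (2, 1, 2)

Answer: (2, 1, 2)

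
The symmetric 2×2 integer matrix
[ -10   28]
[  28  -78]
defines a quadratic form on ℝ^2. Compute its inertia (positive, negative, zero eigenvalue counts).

step 0: pivot -10 → sign −
step 1: pivot 2/5 → sign +
signature = (1, 1, 0)

Answer: (1, 1, 0)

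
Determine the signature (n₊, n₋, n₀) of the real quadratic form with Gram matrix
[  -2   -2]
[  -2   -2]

Answer: (0, 1, 1)

Derivation:
step 0: pivot -2 → sign −
step 1: row/col 1 already zero → sign 0
signature = (0, 1, 1)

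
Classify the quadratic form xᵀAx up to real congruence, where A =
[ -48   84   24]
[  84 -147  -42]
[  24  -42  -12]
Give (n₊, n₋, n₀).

step 0: pivot -48 → sign −
step 1: row/col 1 already zero → sign 0
step 2: row/col 2 already zero → sign 0
signature = (0, 1, 2)

Answer: (0, 1, 2)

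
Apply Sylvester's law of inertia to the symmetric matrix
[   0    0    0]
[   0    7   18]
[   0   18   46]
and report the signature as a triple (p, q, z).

Answer: (1, 1, 1)

Derivation:
step 0: pivot 7 → sign +
step 1: pivot -2/7 → sign −
step 2: row/col 2 already zero → sign 0
signature = (1, 1, 1)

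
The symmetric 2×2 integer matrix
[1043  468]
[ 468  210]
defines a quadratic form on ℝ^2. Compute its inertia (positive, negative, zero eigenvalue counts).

Answer: (2, 0, 0)

Derivation:
step 0: pivot 1043 → sign +
step 1: pivot 6/1043 → sign +
signature = (2, 0, 0)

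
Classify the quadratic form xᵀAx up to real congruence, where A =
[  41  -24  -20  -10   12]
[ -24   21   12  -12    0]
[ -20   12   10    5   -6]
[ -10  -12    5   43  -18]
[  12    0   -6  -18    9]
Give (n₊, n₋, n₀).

Answer: (4, 1, 0)

Derivation:
step 0: pivot 41 → sign +
step 1: pivot 285/41 → sign +
step 2: pivot 22/95 → sign +
step 3: pivot -189/22 → sign −
step 4: pivot 1/21 → sign +
signature = (4, 1, 0)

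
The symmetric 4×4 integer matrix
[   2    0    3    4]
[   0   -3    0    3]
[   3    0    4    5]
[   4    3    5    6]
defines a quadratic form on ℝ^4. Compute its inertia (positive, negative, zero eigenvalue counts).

step 0: pivot 2 → sign +
step 1: pivot -3 → sign −
step 2: pivot -1/2 → sign −
step 3: pivot 3 → sign +
signature = (2, 2, 0)

Answer: (2, 2, 0)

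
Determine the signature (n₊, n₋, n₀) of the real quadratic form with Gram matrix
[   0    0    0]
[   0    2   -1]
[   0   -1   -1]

step 0: pivot 2 → sign +
step 1: pivot -3/2 → sign −
step 2: row/col 2 already zero → sign 0
signature = (1, 1, 1)

Answer: (1, 1, 1)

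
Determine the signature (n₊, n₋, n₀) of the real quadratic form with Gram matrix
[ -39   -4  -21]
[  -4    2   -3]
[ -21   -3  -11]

Answer: (2, 1, 0)

Derivation:
step 0: pivot -39 → sign −
step 1: pivot 94/39 → sign +
step 2: pivot 1/94 → sign +
signature = (2, 1, 0)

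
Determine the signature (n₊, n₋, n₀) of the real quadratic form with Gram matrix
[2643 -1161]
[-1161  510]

Answer: (2, 0, 0)

Derivation:
step 0: pivot 2643 → sign +
step 1: pivot 3/881 → sign +
signature = (2, 0, 0)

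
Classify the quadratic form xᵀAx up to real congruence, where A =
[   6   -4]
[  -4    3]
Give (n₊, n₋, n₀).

Answer: (2, 0, 0)

Derivation:
step 0: pivot 6 → sign +
step 1: pivot 1/3 → sign +
signature = (2, 0, 0)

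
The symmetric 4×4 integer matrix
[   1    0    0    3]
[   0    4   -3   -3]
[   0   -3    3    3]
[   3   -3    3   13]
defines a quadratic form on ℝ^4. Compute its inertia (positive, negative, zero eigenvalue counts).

step 0: pivot 1 → sign +
step 1: pivot 4 → sign +
step 2: pivot 3/4 → sign +
step 3: pivot 1 → sign +
signature = (4, 0, 0)

Answer: (4, 0, 0)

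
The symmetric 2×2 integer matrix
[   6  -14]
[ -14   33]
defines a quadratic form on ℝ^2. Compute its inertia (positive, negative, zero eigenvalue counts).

Answer: (2, 0, 0)

Derivation:
step 0: pivot 6 → sign +
step 1: pivot 1/3 → sign +
signature = (2, 0, 0)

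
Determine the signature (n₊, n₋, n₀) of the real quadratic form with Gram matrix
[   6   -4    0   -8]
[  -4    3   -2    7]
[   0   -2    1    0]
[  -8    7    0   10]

Answer: (3, 1, 0)

Derivation:
step 0: pivot 6 → sign +
step 1: pivot 1/3 → sign +
step 2: pivot -11 → sign −
step 3: pivot 1/11 → sign +
signature = (3, 1, 0)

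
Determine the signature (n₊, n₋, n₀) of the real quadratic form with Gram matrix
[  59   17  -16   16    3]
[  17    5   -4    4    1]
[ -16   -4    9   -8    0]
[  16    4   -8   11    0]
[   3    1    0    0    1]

step 0: pivot 59 → sign +
step 1: pivot 6/59 → sign +
step 2: pivot 1 → sign +
step 3: pivot 3 → sign +
step 4: pivot 2/3 → sign +
signature = (5, 0, 0)

Answer: (5, 0, 0)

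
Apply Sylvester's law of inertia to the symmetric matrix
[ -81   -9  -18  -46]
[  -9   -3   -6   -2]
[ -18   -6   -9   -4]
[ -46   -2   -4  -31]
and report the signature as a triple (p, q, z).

step 0: pivot -81 → sign −
step 1: pivot -2 → sign −
step 2: pivot 3 → sign +
step 3: pivot -1/27 → sign −
signature = (1, 3, 0)

Answer: (1, 3, 0)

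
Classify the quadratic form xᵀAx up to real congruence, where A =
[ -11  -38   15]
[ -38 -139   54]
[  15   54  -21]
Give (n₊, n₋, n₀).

Answer: (1, 2, 0)

Derivation:
step 0: pivot -11 → sign −
step 1: pivot -85/11 → sign −
step 2: pivot 6/85 → sign +
signature = (1, 2, 0)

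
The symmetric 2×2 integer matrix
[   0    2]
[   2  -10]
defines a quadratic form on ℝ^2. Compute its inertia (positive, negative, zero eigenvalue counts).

Answer: (1, 1, 0)

Derivation:
step 0: pivot -10 → sign −
step 1: pivot 2/5 → sign +
signature = (1, 1, 0)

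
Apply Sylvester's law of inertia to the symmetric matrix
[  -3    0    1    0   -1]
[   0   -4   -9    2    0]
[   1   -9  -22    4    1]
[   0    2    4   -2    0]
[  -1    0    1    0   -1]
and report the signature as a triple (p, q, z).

step 0: pivot -3 → sign −
step 1: pivot -4 → sign −
step 2: pivot -17/12 → sign −
step 3: pivot -14/17 → sign −
step 4: pivot -2/7 → sign −
signature = (0, 5, 0)

Answer: (0, 5, 0)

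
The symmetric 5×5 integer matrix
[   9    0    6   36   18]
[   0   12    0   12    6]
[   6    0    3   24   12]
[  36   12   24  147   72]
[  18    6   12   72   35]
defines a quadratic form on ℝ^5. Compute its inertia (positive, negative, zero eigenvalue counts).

Answer: (2, 2, 1)

Derivation:
step 0: pivot 9 → sign +
step 1: pivot 12 → sign +
step 2: pivot -1 → sign −
step 3: pivot -9 → sign −
step 4: row/col 4 already zero → sign 0
signature = (2, 2, 1)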